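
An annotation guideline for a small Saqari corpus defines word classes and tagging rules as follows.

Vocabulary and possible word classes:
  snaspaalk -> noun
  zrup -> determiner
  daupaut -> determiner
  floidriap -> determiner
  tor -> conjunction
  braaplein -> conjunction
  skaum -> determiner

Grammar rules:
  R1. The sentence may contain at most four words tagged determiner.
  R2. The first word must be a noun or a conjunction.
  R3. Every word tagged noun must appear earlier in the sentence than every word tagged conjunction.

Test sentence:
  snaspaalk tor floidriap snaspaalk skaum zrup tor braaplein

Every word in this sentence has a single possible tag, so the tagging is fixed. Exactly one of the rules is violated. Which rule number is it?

3

Fixed tagging: noun conjunction determiner noun determiner determiner conjunction conjunction.
Checking each rule: R1 pass, R2 pass, R3 fail.
Only rule 3 fails.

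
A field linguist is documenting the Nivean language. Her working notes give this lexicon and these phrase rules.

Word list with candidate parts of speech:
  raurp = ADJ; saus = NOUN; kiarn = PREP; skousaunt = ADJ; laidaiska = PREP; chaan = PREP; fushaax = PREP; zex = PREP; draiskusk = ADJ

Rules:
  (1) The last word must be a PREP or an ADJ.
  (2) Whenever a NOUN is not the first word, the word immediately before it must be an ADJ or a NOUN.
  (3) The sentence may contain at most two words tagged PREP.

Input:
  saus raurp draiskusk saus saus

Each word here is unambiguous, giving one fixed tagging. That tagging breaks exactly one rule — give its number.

1

Fixed tagging: NOUN ADJ ADJ NOUN NOUN.
Checking each rule: R1 fails, R2 ok, R3 ok.
Only rule 1 fails.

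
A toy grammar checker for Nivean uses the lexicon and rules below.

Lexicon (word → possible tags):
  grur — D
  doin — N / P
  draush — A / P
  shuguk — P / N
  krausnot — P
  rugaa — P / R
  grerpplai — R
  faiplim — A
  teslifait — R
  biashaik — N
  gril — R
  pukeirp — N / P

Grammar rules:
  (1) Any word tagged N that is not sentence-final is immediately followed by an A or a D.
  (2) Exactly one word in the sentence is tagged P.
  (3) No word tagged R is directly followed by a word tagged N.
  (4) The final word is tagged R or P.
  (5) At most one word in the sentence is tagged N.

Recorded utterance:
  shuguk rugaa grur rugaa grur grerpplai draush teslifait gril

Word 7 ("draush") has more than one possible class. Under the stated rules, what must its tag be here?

Candidates per position — 1:shuguk {P,N}; 2:rugaa {P,R}; 3:grur {D}; 4:rugaa {P,R}; 5:grur {D}; 6:grerpplai {R}; 7:draush {A,P}; 8:teslifait {R}; 9:gril {R}.
Position 1: N is ruled out by rule 1; that leaves P.
Position 2: P is ruled out by rule 2; that leaves R.
Position 4: P is ruled out by rule 2; that leaves R.
Position 7: P is ruled out by rule 2; that leaves A.
So the tagging must be: P R D R D R A R R.
Verifying each rule — rule 1 ✓; rule 2 ✓; rule 3 ✓; rule 4 ✓; rule 5 ✓.

A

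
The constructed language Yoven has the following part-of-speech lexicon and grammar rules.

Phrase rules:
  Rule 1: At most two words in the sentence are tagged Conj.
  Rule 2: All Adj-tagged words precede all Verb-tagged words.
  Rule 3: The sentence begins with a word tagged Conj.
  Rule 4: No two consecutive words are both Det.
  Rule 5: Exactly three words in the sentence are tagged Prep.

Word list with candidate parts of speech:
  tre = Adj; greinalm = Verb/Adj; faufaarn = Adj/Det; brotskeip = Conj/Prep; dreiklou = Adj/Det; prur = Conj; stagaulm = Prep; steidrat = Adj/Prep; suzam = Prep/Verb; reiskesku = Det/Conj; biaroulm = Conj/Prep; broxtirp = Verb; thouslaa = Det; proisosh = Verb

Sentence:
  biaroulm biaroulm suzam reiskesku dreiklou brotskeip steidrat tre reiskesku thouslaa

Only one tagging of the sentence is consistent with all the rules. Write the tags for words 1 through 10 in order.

Conj Prep Prep Det Adj Prep Adj Adj Conj Det

Candidates per position — 1:biaroulm {Conj,Prep}; 2:biaroulm {Conj,Prep}; 3:suzam {Prep,Verb}; 4:reiskesku {Det,Conj}; 5:dreiklou {Adj,Det}; 6:brotskeip {Conj,Prep}; 7:steidrat {Adj,Prep}; 8:tre {Adj}; 9:reiskesku {Det,Conj}; 10:thouslaa {Det}.
Word 1 cannot be Prep — rule 3 would then fail for every completion. It is Conj.
Word 3 cannot be Verb — rule 2 would then fail for every completion. It is Prep.
Word 9 cannot be Det — rule 4 would then fail for every completion. It is Conj.
Word 2 cannot be Conj — rule 1 would then fail for every completion. It is Prep.
Word 4 cannot be Conj — rule 1 would then fail for every completion. It is Det.
Word 5 cannot be Det — rule 4 would then fail for every completion. It is Adj.
Word 6 cannot be Conj — rule 1 would then fail for every completion. It is Prep.
Word 7 cannot be Prep — rule 5 would then fail for every completion. It is Adj.
The only consistent sequence is: Conj Prep Prep Det Adj Prep Adj Adj Conj Det.
Checking: rule 1 ✓; rule 2 ✓; rule 3 ✓; rule 4 ✓; rule 5 ✓.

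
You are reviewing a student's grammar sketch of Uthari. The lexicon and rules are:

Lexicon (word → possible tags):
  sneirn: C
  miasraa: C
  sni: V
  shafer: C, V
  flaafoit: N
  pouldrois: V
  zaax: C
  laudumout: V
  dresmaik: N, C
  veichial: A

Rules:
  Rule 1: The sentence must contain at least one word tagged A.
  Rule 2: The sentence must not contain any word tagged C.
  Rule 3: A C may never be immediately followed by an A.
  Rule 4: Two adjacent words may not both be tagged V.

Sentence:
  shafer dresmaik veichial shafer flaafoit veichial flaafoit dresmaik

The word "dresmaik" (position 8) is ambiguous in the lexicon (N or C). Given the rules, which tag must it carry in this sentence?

N

Candidates per position — 1:shafer {C,V}; 2:dresmaik {N,C}; 3:veichial {A}; 4:shafer {C,V}; 5:flaafoit {N}; 6:veichial {A}; 7:flaafoit {N}; 8:dresmaik {N,C}.
Position 1: C is ruled out by rule 2; that leaves V.
Position 2: C is ruled out by rule 2; that leaves N.
Position 4: C is ruled out by rule 2; that leaves V.
Position 8: C is ruled out by rule 2; that leaves N.
The only consistent sequence is: V N A V N A N N.
Rule-by-rule: rule 1 satisfied; rule 2 satisfied; rule 3 satisfied; rule 4 satisfied.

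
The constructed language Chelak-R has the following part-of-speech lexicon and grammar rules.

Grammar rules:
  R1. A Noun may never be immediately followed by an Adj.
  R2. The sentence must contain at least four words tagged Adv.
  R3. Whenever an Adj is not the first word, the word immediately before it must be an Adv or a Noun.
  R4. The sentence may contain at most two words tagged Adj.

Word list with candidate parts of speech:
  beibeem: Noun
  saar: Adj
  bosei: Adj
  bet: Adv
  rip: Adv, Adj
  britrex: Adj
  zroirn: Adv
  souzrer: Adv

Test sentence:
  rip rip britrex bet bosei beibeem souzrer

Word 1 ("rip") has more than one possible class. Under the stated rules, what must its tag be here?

Candidates per position — 1:rip {Adv,Adj}; 2:rip {Adv,Adj}; 3:britrex {Adj}; 4:bet {Adv}; 5:bosei {Adj}; 6:beibeem {Noun}; 7:souzrer {Adv}.
Word 1 cannot be Adj — rule 2 would then fail for every completion. It is Adv.
Word 2 cannot be Adj — rule 2 would then fail for every completion. It is Adv.
The unique satisfying tagging is: Adv Adv Adj Adv Adj Noun Adv.
Checking: rule 1 ok; rule 2 ok; rule 3 ok; rule 4 ok.

Adv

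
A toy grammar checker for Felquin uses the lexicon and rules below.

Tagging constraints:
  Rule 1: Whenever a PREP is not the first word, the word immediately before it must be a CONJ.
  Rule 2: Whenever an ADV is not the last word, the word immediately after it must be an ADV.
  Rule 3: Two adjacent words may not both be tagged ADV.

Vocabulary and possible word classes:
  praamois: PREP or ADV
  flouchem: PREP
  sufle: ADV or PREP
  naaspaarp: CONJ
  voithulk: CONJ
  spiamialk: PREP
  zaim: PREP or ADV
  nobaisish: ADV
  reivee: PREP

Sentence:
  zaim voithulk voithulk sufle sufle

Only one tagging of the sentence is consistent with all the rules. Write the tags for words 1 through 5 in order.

Candidates per position — 1:zaim {PREP,ADV}; 2:voithulk {CONJ}; 3:voithulk {CONJ}; 4:sufle {ADV,PREP}; 5:sufle {ADV,PREP}.
Word 1 cannot be ADV — rule 2 would then fail for every completion. It is PREP.
Word 5 cannot be PREP — rule 1 would then fail for every completion. It is ADV.
Word 4 cannot be ADV — rule 3 would then fail for every completion. It is PREP.
The only consistent sequence is: PREP CONJ CONJ PREP ADV.
Rule-by-rule: rule 1 holds; rule 2 holds; rule 3 holds.

PREP CONJ CONJ PREP ADV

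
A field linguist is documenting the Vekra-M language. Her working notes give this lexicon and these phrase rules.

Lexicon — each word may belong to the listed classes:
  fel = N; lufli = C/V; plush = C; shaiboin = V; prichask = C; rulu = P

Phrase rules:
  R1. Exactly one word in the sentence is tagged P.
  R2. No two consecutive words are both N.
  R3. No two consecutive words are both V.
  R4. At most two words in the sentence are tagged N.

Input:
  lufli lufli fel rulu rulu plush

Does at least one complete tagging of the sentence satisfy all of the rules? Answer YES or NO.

NO

Candidates per position — 1:lufli {C,V}; 2:lufli {C,V}; 3:fel {N}; 4:rulu {P}; 5:rulu {P}; 6:plush {C}.
Rule 1 cannot be satisfied by any choice of tags from the lexicon.
So there is no consistent tagging.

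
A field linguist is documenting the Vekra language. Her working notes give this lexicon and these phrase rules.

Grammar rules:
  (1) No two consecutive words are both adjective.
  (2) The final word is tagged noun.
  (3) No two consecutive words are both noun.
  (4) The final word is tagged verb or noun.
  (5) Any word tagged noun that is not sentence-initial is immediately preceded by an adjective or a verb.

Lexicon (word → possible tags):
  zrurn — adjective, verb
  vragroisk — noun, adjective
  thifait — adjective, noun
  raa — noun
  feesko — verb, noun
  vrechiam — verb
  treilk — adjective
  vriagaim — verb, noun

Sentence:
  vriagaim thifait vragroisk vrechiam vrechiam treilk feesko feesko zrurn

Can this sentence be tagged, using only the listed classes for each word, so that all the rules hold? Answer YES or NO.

Candidates per position — 1:vriagaim {verb,noun}; 2:thifait {adjective,noun}; 3:vragroisk {noun,adjective}; 4:vrechiam {verb}; 5:vrechiam {verb}; 6:treilk {adjective}; 7:feesko {verb,noun}; 8:feesko {verb,noun}; 9:zrurn {adjective,verb}.
Rule 2 cannot be satisfied by any choice of tags from the lexicon.
So there is no consistent tagging.

NO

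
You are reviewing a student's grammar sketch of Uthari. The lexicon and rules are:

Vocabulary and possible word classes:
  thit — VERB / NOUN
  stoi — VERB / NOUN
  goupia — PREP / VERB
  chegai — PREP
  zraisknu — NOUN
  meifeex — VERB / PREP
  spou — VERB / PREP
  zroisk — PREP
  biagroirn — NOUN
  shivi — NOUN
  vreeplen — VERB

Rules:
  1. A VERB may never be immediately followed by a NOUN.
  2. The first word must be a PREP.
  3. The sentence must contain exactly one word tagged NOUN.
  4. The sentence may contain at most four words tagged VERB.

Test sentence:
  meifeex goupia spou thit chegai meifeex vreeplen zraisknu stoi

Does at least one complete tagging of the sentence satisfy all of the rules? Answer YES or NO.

Candidates per position — 1:meifeex {VERB,PREP}; 2:goupia {PREP,VERB}; 3:spou {VERB,PREP}; 4:thit {VERB,NOUN}; 5:chegai {PREP}; 6:meifeex {VERB,PREP}; 7:vreeplen {VERB}; 8:zraisknu {NOUN}; 9:stoi {VERB,NOUN}.
Rule 1 cannot be satisfied by any choice of tags from the lexicon.
So there is no consistent tagging.

NO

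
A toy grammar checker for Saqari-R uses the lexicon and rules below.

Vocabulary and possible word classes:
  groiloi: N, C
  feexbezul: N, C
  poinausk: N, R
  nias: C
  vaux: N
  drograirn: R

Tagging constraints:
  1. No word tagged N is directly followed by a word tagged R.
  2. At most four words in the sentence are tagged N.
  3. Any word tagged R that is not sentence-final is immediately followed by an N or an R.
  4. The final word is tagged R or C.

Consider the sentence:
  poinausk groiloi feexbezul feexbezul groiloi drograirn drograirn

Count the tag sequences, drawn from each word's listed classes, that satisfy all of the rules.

Candidates per position — 1:poinausk {N,R}; 2:groiloi {N,C}; 3:feexbezul {N,C}; 4:feexbezul {N,C}; 5:groiloi {N,C}; 6:drograirn {R}; 7:drograirn {R}.
There are 32 candidate sequences in total.
Checking each against the rules leaves 12 sequences.
Count = 12.

12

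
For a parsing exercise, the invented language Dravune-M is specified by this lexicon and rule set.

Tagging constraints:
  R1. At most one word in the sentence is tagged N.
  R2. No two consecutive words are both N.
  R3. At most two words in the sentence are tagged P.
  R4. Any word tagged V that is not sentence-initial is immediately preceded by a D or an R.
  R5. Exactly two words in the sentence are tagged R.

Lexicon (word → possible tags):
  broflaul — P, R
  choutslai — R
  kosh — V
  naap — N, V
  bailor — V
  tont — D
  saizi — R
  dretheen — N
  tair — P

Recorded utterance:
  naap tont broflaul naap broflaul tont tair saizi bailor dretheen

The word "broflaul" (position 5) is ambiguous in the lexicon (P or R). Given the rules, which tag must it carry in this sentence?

Candidates per position — 1:naap {N,V}; 2:tont {D}; 3:broflaul {P,R}; 4:naap {N,V}; 5:broflaul {P,R}; 6:tont {D}; 7:tair {P}; 8:saizi {R}; 9:bailor {V}; 10:dretheen {N}.
Word 1 cannot be N — rule 1 would then fail for every completion. It is V.
Word 4 cannot be N — rule 1 would then fail for every completion. It is V.
Word 3 cannot be P — rule 4 would then fail for every completion. It is R.
Word 5 cannot be R — rule 5 would then fail for every completion. It is P.
The unique satisfying tagging is: V D R V P D P R V N.
Checking: rule 1 holds; rule 2 holds; rule 3 holds; rule 4 holds; rule 5 holds.

P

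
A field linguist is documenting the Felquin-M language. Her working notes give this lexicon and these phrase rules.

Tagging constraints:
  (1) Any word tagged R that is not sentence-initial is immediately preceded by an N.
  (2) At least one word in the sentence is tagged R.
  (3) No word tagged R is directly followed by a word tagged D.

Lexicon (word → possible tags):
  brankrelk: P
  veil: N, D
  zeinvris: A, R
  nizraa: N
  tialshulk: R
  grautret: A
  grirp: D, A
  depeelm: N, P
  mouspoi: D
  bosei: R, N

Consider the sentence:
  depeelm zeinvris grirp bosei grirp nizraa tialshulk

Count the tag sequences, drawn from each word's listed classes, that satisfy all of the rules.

Candidates per position — 1:depeelm {N,P}; 2:zeinvris {A,R}; 3:grirp {D,A}; 4:bosei {R,N}; 5:grirp {D,A}; 6:nizraa {N}; 7:tialshulk {R}.
There are 32 candidate sequences in total.
Checking each against the rules leaves 10 sequences.
Count = 10.

10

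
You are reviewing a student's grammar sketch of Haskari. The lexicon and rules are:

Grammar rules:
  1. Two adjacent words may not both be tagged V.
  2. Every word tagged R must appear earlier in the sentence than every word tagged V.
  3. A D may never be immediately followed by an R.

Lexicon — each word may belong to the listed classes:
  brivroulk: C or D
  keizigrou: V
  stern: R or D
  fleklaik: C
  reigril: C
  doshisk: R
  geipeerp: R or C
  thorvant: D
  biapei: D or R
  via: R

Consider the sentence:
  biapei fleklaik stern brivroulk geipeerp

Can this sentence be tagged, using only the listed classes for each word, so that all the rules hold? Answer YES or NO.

Candidates per position — 1:biapei {D,R}; 2:fleklaik {C}; 3:stern {R,D}; 4:brivroulk {C,D}; 5:geipeerp {R,C}.
One satisfying assignment: R C D D C.
Verifying each rule — rule 1 satisfied; rule 2 satisfied; rule 3 satisfied.

YES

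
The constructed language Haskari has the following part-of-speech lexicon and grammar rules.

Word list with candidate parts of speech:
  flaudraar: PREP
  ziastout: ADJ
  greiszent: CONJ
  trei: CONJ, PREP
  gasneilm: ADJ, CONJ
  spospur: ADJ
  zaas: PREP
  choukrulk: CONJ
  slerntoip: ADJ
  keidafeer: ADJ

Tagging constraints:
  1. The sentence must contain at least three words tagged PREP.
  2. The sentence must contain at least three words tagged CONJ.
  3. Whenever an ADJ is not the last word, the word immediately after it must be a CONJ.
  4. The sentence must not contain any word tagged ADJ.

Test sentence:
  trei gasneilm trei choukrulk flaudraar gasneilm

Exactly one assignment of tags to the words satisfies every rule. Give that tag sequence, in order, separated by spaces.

PREP CONJ PREP CONJ PREP CONJ

Candidates per position — 1:trei {CONJ,PREP}; 2:gasneilm {ADJ,CONJ}; 3:trei {CONJ,PREP}; 4:choukrulk {CONJ}; 5:flaudraar {PREP}; 6:gasneilm {ADJ,CONJ}.
At position 1, choosing CONJ makes rule 1 impossible to satisfy; hence PREP.
At position 2, choosing ADJ makes rule 4 impossible to satisfy; hence CONJ.
At position 3, choosing CONJ makes rule 1 impossible to satisfy; hence PREP.
At position 6, choosing ADJ makes rule 2 impossible to satisfy; hence CONJ.
That leaves exactly one tagging: PREP CONJ PREP CONJ PREP CONJ.
Checking: rule 1 ok; rule 2 ok; rule 3 ok; rule 4 ok.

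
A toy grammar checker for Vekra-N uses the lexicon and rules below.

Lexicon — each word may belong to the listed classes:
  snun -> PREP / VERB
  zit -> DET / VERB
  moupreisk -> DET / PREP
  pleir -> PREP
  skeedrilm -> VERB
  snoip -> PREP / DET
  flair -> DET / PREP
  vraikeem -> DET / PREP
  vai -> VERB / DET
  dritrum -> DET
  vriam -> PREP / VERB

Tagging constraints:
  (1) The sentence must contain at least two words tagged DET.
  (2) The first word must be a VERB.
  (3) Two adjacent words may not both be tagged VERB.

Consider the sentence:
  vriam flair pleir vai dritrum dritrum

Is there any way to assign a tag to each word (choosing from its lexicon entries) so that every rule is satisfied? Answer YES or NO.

Candidates per position — 1:vriam {PREP,VERB}; 2:flair {DET,PREP}; 3:pleir {PREP}; 4:vai {VERB,DET}; 5:dritrum {DET}; 6:dritrum {DET}.
One satisfying assignment: VERB DET PREP DET DET DET.
Check: rule 1 satisfied; rule 2 satisfied; rule 3 satisfied.

YES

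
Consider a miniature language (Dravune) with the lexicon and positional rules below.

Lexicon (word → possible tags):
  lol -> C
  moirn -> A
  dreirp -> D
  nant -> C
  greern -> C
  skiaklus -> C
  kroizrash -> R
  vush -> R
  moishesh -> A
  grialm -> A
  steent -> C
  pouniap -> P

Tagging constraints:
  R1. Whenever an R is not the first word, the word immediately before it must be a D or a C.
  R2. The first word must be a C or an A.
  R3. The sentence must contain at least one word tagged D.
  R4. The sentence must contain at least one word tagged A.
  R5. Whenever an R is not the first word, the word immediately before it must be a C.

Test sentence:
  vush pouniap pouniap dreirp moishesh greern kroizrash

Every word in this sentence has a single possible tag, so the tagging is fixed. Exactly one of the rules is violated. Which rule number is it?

2

Fixed tagging: R P P D A C R.
Rule check: R1 holds, R2 violated, R3 holds, R4 holds, R5 holds.
Only rule 2 fails.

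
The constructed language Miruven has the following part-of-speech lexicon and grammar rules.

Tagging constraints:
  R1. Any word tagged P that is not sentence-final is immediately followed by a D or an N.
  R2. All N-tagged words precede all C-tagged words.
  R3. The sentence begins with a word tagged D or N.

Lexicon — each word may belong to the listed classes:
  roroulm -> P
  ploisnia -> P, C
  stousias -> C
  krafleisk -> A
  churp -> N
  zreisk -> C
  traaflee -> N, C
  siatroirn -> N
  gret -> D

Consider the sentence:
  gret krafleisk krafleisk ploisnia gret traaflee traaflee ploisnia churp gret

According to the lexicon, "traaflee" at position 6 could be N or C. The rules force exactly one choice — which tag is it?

Candidates per position — 1:gret {D}; 2:krafleisk {A}; 3:krafleisk {A}; 4:ploisnia {P,C}; 5:gret {D}; 6:traaflee {N,C}; 7:traaflee {N,C}; 8:ploisnia {P,C}; 9:churp {N}; 10:gret {D}.
Position 4: C is ruled out by rule 2; that leaves P.
Position 6: C is ruled out by rule 2; that leaves N.
Position 7: C is ruled out by rule 2; that leaves N.
Position 8: C is ruled out by rule 2; that leaves P.
That leaves exactly one tagging: D A A P D N N P N D.
Rule-by-rule: rule 1 satisfied; rule 2 satisfied; rule 3 satisfied.

N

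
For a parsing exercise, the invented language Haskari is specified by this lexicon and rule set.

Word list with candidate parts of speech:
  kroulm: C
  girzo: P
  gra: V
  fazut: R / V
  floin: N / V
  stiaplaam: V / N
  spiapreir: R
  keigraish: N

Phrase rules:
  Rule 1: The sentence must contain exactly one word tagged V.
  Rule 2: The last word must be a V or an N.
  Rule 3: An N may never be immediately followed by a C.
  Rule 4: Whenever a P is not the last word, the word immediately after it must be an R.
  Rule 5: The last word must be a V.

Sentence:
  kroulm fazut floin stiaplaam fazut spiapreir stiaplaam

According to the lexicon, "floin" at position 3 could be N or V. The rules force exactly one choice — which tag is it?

Candidates per position — 1:kroulm {C}; 2:fazut {R,V}; 3:floin {N,V}; 4:stiaplaam {V,N}; 5:fazut {R,V}; 6:spiapreir {R}; 7:stiaplaam {V,N}.
Position 7: N is ruled out by rule 5; that leaves V.
Position 2: V is ruled out by rule 1; that leaves R.
Position 3: V is ruled out by rule 1; that leaves N.
Position 4: V is ruled out by rule 1; that leaves N.
Position 5: V is ruled out by rule 1; that leaves R.
The unique satisfying tagging is: C R N N R R V.
Verifying each rule — rule 1 holds; rule 2 holds; rule 3 holds; rule 4 holds; rule 5 holds.

N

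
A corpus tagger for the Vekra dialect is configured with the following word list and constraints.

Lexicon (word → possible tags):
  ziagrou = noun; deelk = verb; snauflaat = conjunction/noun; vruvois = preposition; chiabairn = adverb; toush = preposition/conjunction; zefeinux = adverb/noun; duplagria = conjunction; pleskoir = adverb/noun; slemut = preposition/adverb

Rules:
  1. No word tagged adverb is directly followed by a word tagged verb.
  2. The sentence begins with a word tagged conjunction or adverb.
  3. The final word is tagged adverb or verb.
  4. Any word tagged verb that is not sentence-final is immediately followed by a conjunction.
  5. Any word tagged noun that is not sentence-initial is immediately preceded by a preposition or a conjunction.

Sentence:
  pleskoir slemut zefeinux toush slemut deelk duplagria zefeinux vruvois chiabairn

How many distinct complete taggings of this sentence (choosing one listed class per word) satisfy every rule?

12

Candidates per position — 1:pleskoir {adverb,noun}; 2:slemut {preposition,adverb}; 3:zefeinux {adverb,noun}; 4:toush {preposition,conjunction}; 5:slemut {preposition,adverb}; 6:deelk {verb}; 7:duplagria {conjunction}; 8:zefeinux {adverb,noun}; 9:vruvois {preposition}; 10:chiabairn {adverb}.
There are 64 candidate sequences in total.
Checking each against the rules leaves 12 sequences.
Count = 12.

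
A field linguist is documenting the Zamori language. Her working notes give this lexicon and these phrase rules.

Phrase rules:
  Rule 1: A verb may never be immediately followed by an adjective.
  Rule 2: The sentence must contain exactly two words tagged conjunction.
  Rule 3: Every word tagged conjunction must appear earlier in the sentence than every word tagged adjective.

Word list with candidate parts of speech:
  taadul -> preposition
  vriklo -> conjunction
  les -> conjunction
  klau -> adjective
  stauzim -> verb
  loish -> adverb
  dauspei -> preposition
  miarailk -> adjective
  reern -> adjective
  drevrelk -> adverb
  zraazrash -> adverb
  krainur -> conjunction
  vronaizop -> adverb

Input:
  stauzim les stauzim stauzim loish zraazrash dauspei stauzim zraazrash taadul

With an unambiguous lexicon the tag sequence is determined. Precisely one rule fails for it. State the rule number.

Fixed tagging: verb conjunction verb verb adverb adverb preposition verb adverb preposition.
Applying the rules: R1 ✓, R2 ✗, R3 ✓.
Only rule 2 fails.

2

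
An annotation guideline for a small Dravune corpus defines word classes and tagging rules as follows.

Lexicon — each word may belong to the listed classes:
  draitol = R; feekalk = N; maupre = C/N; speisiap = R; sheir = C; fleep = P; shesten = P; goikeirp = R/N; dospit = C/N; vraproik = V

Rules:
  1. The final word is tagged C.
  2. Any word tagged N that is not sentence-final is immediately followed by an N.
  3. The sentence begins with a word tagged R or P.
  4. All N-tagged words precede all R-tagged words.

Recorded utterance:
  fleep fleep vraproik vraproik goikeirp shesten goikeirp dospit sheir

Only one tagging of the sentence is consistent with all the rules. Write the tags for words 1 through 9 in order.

Candidates per position — 1:fleep {P}; 2:fleep {P}; 3:vraproik {V}; 4:vraproik {V}; 5:goikeirp {R,N}; 6:shesten {P}; 7:goikeirp {R,N}; 8:dospit {C,N}; 9:sheir {C}.
If word 5 were N, no tagging could satisfy rule 2; so word 5 is R.
If word 7 were N, no tagging could satisfy rule 2; so word 7 is R.
If word 8 were N, no tagging could satisfy rule 2; so word 8 is C.
That leaves exactly one tagging: P P V V R P R C C.
Checking: rule 1 holds; rule 2 holds; rule 3 holds; rule 4 holds.

P P V V R P R C C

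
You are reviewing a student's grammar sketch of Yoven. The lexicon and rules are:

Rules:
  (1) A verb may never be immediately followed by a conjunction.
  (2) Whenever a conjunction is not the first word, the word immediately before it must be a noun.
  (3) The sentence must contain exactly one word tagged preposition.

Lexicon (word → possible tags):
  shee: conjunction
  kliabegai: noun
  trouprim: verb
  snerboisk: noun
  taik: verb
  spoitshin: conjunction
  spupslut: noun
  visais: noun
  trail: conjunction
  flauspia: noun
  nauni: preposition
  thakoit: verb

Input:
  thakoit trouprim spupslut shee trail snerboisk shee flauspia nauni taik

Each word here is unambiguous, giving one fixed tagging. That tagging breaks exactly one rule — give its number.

2

Fixed tagging: verb verb noun conjunction conjunction noun conjunction noun preposition verb.
Applying the rules: R1 ok, R2 fails, R3 ok.
Only rule 2 fails.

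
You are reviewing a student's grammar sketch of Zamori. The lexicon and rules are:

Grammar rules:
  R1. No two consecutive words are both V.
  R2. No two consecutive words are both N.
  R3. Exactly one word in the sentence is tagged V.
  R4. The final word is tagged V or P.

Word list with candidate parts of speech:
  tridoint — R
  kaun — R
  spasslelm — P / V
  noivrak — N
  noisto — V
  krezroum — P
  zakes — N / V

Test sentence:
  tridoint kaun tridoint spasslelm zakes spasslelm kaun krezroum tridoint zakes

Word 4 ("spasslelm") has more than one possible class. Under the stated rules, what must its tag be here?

P

Candidates per position — 1:tridoint {R}; 2:kaun {R}; 3:tridoint {R}; 4:spasslelm {P,V}; 5:zakes {N,V}; 6:spasslelm {P,V}; 7:kaun {R}; 8:krezroum {P}; 9:tridoint {R}; 10:zakes {N,V}.
Position 10: tagging it N would leave rule 4 unsatisfiable, so it must be V.
Position 4: tagging it V would leave rule 3 unsatisfiable, so it must be P.
Position 5: tagging it V would leave rule 3 unsatisfiable, so it must be N.
Position 6: tagging it V would leave rule 3 unsatisfiable, so it must be P.
So the tagging must be: R R R P N P R P R V.
Check: rule 1 satisfied; rule 2 satisfied; rule 3 satisfied; rule 4 satisfied.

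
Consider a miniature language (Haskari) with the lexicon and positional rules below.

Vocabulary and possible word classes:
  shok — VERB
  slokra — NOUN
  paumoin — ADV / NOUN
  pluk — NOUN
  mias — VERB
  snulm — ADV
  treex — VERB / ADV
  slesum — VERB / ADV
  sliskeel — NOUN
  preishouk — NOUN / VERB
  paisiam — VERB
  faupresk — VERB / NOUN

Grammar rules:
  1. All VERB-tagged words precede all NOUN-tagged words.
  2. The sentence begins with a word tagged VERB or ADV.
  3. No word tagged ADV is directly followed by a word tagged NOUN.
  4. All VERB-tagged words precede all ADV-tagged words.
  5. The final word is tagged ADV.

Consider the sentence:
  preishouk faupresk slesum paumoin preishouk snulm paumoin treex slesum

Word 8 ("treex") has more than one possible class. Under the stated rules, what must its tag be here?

Candidates per position — 1:preishouk {NOUN,VERB}; 2:faupresk {VERB,NOUN}; 3:slesum {VERB,ADV}; 4:paumoin {ADV,NOUN}; 5:preishouk {NOUN,VERB}; 6:snulm {ADV}; 7:paumoin {ADV,NOUN}; 8:treex {VERB,ADV}; 9:slesum {VERB,ADV}.
Position 1: NOUN is ruled out by rule 2; that leaves VERB.
Position 7: NOUN is ruled out by rule 3; that leaves ADV.
Position 8: VERB is ruled out by rule 4; that leaves ADV.
Position 9: VERB is ruled out by rule 4; that leaves ADV.
The remaining ambiguous positions (2, 3, 4, 5) are resolved jointly — only one combination satisfies every rule.
The unique satisfying tagging is: VERB VERB VERB NOUN NOUN ADV ADV ADV ADV.
Check: rule 1 ✓; rule 2 ✓; rule 3 ✓; rule 4 ✓; rule 5 ✓.

ADV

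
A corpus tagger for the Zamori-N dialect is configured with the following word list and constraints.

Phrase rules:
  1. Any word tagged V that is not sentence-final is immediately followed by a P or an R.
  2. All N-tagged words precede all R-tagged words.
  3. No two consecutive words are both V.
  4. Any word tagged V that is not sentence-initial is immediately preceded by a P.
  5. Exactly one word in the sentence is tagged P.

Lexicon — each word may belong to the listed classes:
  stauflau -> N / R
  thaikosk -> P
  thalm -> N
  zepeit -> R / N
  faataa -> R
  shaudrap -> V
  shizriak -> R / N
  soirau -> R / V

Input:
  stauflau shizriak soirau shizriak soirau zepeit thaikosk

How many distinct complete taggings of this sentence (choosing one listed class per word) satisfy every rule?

Candidates per position — 1:stauflau {N,R}; 2:shizriak {R,N}; 3:soirau {R,V}; 4:shizriak {R,N}; 5:soirau {R,V}; 6:zepeit {R,N}; 7:thaikosk {P}.
There are 64 candidate sequences in total.
The sequences that satisfy every rule: N R R R R R P; N N R R R R P; R R R R R R P.
Count = 3.

3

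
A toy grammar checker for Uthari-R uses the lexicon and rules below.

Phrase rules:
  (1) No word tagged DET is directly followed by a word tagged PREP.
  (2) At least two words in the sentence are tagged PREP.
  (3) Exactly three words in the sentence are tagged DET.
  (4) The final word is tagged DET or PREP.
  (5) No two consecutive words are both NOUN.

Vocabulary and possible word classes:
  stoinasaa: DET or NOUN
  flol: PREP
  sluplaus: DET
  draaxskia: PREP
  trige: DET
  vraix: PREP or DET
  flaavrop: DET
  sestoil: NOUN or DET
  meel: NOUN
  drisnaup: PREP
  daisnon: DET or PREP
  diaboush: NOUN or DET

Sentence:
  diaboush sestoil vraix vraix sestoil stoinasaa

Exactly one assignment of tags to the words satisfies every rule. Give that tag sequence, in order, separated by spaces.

DET NOUN PREP PREP DET DET

Candidates per position — 1:diaboush {NOUN,DET}; 2:sestoil {NOUN,DET}; 3:vraix {PREP,DET}; 4:vraix {PREP,DET}; 5:sestoil {NOUN,DET}; 6:stoinasaa {DET,NOUN}.
At position 3, choosing DET makes rule 2 impossible to satisfy; hence PREP.
At position 4, choosing DET makes rule 2 impossible to satisfy; hence PREP.
At position 6, choosing NOUN makes rule 4 impossible to satisfy; hence DET.
At position 2, choosing DET makes rule 1 impossible to satisfy; hence NOUN.
At position 5, choosing NOUN makes rule 3 impossible to satisfy; hence DET.
At position 1, choosing NOUN makes rule 3 impossible to satisfy; hence DET.
That leaves exactly one tagging: DET NOUN PREP PREP DET DET.
Verifying each rule — rule 1 satisfied; rule 2 satisfied; rule 3 satisfied; rule 4 satisfied; rule 5 satisfied.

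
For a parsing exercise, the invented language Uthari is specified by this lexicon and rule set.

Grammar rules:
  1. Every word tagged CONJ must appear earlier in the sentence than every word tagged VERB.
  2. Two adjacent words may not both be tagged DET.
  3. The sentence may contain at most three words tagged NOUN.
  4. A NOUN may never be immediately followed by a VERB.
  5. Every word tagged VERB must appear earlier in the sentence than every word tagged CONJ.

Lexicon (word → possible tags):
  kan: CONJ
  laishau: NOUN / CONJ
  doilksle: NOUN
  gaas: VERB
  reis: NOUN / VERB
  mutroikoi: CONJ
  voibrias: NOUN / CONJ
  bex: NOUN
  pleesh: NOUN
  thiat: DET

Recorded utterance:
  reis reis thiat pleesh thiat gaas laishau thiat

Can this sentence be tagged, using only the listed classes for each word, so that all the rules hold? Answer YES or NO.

YES

Candidates per position — 1:reis {NOUN,VERB}; 2:reis {NOUN,VERB}; 3:thiat {DET}; 4:pleesh {NOUN}; 5:thiat {DET}; 6:gaas {VERB}; 7:laishau {NOUN,CONJ}; 8:thiat {DET}.
One satisfying assignment: VERB NOUN DET NOUN DET VERB NOUN DET.
Checking: rule 1 holds; rule 2 holds; rule 3 holds; rule 4 holds; rule 5 holds.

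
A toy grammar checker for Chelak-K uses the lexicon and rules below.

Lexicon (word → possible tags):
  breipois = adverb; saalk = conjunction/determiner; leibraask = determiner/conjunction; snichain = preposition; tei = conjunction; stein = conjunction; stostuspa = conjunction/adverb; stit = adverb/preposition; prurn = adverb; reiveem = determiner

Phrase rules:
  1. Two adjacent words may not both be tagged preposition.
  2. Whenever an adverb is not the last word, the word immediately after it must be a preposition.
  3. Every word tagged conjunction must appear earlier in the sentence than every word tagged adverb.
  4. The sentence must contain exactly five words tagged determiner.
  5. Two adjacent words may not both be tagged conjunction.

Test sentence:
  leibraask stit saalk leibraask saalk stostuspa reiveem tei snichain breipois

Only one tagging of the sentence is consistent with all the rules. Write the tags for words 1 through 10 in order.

Candidates per position — 1:leibraask {determiner,conjunction}; 2:stit {adverb,preposition}; 3:saalk {conjunction,determiner}; 4:leibraask {determiner,conjunction}; 5:saalk {conjunction,determiner}; 6:stostuspa {conjunction,adverb}; 7:reiveem {determiner}; 8:tei {conjunction}; 9:snichain {preposition}; 10:breipois {adverb}.
Position 1: conjunction is ruled out by rule 4; that leaves determiner.
Position 2: adverb is ruled out by rule 2; that leaves preposition.
Position 3: conjunction is ruled out by rule 4; that leaves determiner.
Position 4: conjunction is ruled out by rule 4; that leaves determiner.
Position 5: conjunction is ruled out by rule 4; that leaves determiner.
Position 6: adverb is ruled out by rule 2; that leaves conjunction.
So the tagging must be: determiner preposition determiner determiner determiner conjunction determiner conjunction preposition adverb.
Rule-by-rule: rule 1 satisfied; rule 2 satisfied; rule 3 satisfied; rule 4 satisfied; rule 5 satisfied.

determiner preposition determiner determiner determiner conjunction determiner conjunction preposition adverb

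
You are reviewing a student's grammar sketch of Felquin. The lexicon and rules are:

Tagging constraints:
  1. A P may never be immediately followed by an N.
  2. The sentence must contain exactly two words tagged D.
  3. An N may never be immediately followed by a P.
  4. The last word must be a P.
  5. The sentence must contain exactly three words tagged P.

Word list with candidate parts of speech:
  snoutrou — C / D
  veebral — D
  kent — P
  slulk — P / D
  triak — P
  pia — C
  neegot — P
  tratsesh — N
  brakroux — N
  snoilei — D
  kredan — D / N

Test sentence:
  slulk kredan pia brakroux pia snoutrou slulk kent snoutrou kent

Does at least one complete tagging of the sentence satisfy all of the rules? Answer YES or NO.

YES

Candidates per position — 1:slulk {P,D}; 2:kredan {D,N}; 3:pia {C}; 4:brakroux {N}; 5:pia {C}; 6:snoutrou {C,D}; 7:slulk {P,D}; 8:kent {P}; 9:snoutrou {C,D}; 10:kent {P}.
One satisfying assignment: D N C N C C P P D P.
Verifying each rule — rule 1 ✓; rule 2 ✓; rule 3 ✓; rule 4 ✓; rule 5 ✓.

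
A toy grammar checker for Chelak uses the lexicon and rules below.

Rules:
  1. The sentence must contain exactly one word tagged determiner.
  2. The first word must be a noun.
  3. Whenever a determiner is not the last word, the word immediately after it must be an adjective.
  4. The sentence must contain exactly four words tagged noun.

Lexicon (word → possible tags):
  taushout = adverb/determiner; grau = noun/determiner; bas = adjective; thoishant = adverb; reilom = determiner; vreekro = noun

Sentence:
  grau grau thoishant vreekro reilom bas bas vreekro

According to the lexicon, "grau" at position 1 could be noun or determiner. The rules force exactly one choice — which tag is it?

noun

Candidates per position — 1:grau {noun,determiner}; 2:grau {noun,determiner}; 3:thoishant {adverb}; 4:vreekro {noun}; 5:reilom {determiner}; 6:bas {adjective}; 7:bas {adjective}; 8:vreekro {noun}.
If word 1 were determiner, no tagging could satisfy rule 1; so word 1 is noun.
If word 2 were determiner, no tagging could satisfy rule 1; so word 2 is noun.
The unique satisfying tagging is: noun noun adverb noun determiner adjective adjective noun.
Checking: rule 1 ok; rule 2 ok; rule 3 ok; rule 4 ok.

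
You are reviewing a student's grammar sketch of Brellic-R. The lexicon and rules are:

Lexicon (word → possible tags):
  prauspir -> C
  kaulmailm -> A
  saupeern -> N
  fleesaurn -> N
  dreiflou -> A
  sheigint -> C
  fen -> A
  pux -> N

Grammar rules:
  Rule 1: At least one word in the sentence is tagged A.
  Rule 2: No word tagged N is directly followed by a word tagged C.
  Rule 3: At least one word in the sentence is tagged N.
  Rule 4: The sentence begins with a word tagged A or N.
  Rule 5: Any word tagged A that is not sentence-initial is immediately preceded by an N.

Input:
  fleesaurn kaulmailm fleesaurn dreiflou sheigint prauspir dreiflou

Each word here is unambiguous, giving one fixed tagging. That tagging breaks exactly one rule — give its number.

5

Fixed tagging: N A N A C C A.
Checking each rule: R1 ok, R2 ok, R3 ok, R4 ok, R5 fails.
Only rule 5 fails.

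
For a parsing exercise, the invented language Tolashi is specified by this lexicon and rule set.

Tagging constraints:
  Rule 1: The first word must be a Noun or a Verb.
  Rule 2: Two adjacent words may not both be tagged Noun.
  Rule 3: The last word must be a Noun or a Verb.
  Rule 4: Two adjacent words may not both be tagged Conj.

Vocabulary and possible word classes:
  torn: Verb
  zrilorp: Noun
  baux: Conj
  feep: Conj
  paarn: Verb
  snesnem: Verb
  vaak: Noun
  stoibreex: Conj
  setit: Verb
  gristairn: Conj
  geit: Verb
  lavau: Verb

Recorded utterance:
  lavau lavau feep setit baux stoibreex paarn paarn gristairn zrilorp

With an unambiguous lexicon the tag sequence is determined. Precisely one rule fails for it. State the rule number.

4

Fixed tagging: Verb Verb Conj Verb Conj Conj Verb Verb Conj Noun.
Rule check: R1 holds, R2 holds, R3 holds, R4 violated.
Only rule 4 fails.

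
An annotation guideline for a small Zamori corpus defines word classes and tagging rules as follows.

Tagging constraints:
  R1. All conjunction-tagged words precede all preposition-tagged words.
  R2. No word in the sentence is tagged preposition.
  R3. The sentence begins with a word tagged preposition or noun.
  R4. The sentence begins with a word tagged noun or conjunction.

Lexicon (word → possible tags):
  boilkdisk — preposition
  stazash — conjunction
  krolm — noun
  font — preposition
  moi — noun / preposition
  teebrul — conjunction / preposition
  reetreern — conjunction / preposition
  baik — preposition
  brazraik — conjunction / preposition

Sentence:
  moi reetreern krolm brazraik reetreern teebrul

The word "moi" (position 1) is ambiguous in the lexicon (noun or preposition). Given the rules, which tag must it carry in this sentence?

Candidates per position — 1:moi {noun,preposition}; 2:reetreern {conjunction,preposition}; 3:krolm {noun}; 4:brazraik {conjunction,preposition}; 5:reetreern {conjunction,preposition}; 6:teebrul {conjunction,preposition}.
At position 1, choosing preposition makes rule 2 impossible to satisfy; hence noun.
At position 2, choosing preposition makes rule 2 impossible to satisfy; hence conjunction.
At position 4, choosing preposition makes rule 2 impossible to satisfy; hence conjunction.
At position 5, choosing preposition makes rule 2 impossible to satisfy; hence conjunction.
At position 6, choosing preposition makes rule 2 impossible to satisfy; hence conjunction.
That leaves exactly one tagging: noun conjunction noun conjunction conjunction conjunction.
Rule-by-rule: rule 1 holds; rule 2 holds; rule 3 holds; rule 4 holds.

noun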